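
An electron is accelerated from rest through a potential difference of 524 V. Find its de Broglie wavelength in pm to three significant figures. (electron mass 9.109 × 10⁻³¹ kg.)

KE = eV = 1.602 × 10⁻¹⁹ × 524.0 = 8.394 × 10⁻¹⁷ J.
p = √(2mKE) = √(2 × 9.109 × 10⁻³¹ × 8.394 × 10⁻¹⁷) = 1.237 × 10⁻²³ kg·m/s.
λ = h/p = 6.626 × 10⁻³⁴ / 1.237 × 10⁻²³ = 5.36 × 10⁻¹¹ m = 53.6 pm.

λ = 53.6 pm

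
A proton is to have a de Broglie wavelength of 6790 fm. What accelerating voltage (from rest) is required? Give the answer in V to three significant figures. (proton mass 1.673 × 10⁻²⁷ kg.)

V = 17.8 V

p = h/λ = 6.626 × 10⁻³⁴ / 6.790 × 10⁻¹² = 9.758 × 10⁻²³ kg·m/s.
KE = p²/(2m) = 2.846 × 10⁻¹⁸ J.
V = KE/e = 2.846 × 10⁻¹⁸ / (1.602 × 10⁻¹⁹) = 17.8 V.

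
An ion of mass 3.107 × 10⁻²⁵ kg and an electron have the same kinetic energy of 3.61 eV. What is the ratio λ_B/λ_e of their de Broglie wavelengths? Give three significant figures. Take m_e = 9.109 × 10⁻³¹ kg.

λ_B/λ_e = 1.71 × 10⁻³

At fixed KE, p = √(2mKE) so λ = h/p ∝ 1/√m.
λ_B/λ_e = √(m_e/m_B) = √(9.109 × 10⁻³¹/3.107 × 10⁻²⁵) = √(2.932 × 10⁻⁶) = 1.71 × 10⁻³.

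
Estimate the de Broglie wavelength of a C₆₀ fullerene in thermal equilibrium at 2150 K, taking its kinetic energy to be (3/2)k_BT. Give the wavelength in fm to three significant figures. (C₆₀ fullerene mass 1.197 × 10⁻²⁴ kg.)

KE = (3/2)k_BT = 1.5 × 1.381 × 10⁻²³ × 2150 = 4.454 × 10⁻²⁰ J.
p = √(2mKE) = √(2 × 1.197 × 10⁻²⁴ × 4.454 × 10⁻²⁰) = 3.265 × 10⁻²² kg·m/s.
λ = h/p = 2.03 × 10⁻¹² m = 2030 fm.

λ = 2030 fm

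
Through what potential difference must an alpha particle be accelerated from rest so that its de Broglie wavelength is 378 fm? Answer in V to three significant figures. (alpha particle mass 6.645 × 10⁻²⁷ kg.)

V = 722 V

p = h/λ = 6.626 × 10⁻³⁴ / 3.780 × 10⁻¹³ = 1.753 × 10⁻²¹ kg·m/s.
KE = p²/(2m) = 2.312 × 10⁻¹⁶ J.
V = KE/2e = 2.312 × 10⁻¹⁶ / (2 × 1.602 × 10⁻¹⁹) = 722 V.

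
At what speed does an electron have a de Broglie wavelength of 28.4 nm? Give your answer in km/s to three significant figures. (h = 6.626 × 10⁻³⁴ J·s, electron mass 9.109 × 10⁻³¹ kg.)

p = h/λ = 6.626 × 10⁻³⁴ / 2.840 × 10⁻⁸ = 2.333 × 10⁻²⁶ kg·m/s.
v = p/m = 2.333 × 10⁻²⁶ / 9.109 × 10⁻³¹ = 2.56 × 10⁴ m/s = 25.6 km/s.

v = 25.6 km/s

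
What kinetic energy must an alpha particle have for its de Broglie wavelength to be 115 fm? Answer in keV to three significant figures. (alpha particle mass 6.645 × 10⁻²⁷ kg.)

p = h/λ = 6.626 × 10⁻³⁴ / 1.150 × 10⁻¹³ = 5.762 × 10⁻²¹ kg·m/s.
KE = p²/(2m) = (5.762 × 10⁻²¹)² / (2 × 6.645 × 10⁻²⁷) = 2.498 × 10⁻¹⁵ J = 15.6 keV.

KE = 15.6 keV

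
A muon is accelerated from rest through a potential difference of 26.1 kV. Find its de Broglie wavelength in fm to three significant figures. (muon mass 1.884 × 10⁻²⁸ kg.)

KE = eV = 1.602 × 10⁻¹⁹ × 2.610 × 10⁴ = 4.181 × 10⁻¹⁵ J.
p = √(2mKE) = √(2 × 1.884 × 10⁻²⁸ × 4.181 × 10⁻¹⁵) = 1.255 × 10⁻²¹ kg·m/s.
λ = h/p = 6.626 × 10⁻³⁴ / 1.255 × 10⁻²¹ = 5.28 × 10⁻¹³ m = 528 fm.

λ = 528 fm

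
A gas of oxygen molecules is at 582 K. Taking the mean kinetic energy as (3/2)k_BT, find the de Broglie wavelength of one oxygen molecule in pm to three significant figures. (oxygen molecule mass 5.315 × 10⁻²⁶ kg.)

KE = (3/2)k_BT = 1.5 × 1.381 × 10⁻²³ × 582 = 1.206 × 10⁻²⁰ J.
p = √(2mKE) = √(2 × 5.315 × 10⁻²⁶ × 1.206 × 10⁻²⁰) = 3.580 × 10⁻²³ kg·m/s.
λ = h/p = 1.85 × 10⁻¹¹ m = 18.5 pm.

λ = 18.5 pm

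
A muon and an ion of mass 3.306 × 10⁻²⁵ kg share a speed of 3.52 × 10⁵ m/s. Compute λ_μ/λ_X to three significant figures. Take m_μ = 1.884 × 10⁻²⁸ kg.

At fixed v, p = mv so λ = h/(mv) ∝ 1/m.
λ_μ/λ_X = m_X/m_μ = 3.306 × 10⁻²⁵/1.884 × 10⁻²⁸ = 1750.

λ_μ/λ_X = 1750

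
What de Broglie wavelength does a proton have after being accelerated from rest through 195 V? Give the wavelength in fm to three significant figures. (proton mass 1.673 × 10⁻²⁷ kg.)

KE = eV = 1.602 × 10⁻¹⁹ × 195.0 = 3.124 × 10⁻¹⁷ J.
p = √(2mKE) = √(2 × 1.673 × 10⁻²⁷ × 3.124 × 10⁻¹⁷) = 3.233 × 10⁻²² kg·m/s.
λ = h/p = 6.626 × 10⁻³⁴ / 3.233 × 10⁻²² = 2.05 × 10⁻¹² m = 2050 fm.

λ = 2050 fm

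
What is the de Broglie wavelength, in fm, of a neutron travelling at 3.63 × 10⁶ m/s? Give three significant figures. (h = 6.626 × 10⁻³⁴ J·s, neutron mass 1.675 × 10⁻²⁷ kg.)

p = mv = 1.675 × 10⁻²⁷ × 3.63 × 10⁶ = 6.080 × 10⁻²¹ kg·m/s.
λ = h/p = 6.626 × 10⁻³⁴ / 6.080 × 10⁻²¹ = 1.09 × 10⁻¹³ m = 109 fm.

λ = 109 fm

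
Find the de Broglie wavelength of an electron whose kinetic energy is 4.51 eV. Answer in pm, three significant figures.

λ = 578 pm

KE = 4.51 eV = 7.225 × 10⁻¹⁹ J.
p = √(2mKE) = √(2 × 9.109 × 10⁻³¹ × 7.225 × 10⁻¹⁹) = 1.147 × 10⁻²⁴ kg·m/s.
λ = h/p = 6.626 × 10⁻³⁴ / 1.147 × 10⁻²⁴ = 5.78 × 10⁻¹⁰ m = 578 pm.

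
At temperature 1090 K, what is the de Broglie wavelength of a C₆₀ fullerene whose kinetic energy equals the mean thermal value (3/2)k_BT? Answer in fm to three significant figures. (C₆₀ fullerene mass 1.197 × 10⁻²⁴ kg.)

λ = 2850 fm

KE = (3/2)k_BT = 1.5 × 1.381 × 10⁻²³ × 1090 = 2.258 × 10⁻²⁰ J.
p = √(2mKE) = √(2 × 1.197 × 10⁻²⁴ × 2.258 × 10⁻²⁰) = 2.325 × 10⁻²² kg·m/s.
λ = h/p = 2.85 × 10⁻¹² m = 2850 fm.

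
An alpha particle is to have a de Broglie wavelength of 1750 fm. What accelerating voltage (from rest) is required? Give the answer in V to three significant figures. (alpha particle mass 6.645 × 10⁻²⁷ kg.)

p = h/λ = 6.626 × 10⁻³⁴ / 1.750 × 10⁻¹² = 3.786 × 10⁻²² kg·m/s.
KE = p²/(2m) = 1.079 × 10⁻¹⁷ J.
V = KE/2e = 1.079 × 10⁻¹⁷ / (2 × 1.602 × 10⁻¹⁹) = 33.7 V.

V = 33.7 V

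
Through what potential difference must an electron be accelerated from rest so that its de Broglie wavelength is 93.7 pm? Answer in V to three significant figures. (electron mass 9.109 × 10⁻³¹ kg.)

p = h/λ = 6.626 × 10⁻³⁴ / 9.370 × 10⁻¹¹ = 7.072 × 10⁻²⁴ kg·m/s.
KE = p²/(2m) = 2.745 × 10⁻¹⁷ J.
V = KE/e = 2.745 × 10⁻¹⁷ / (1.602 × 10⁻¹⁹) = 171 V.

V = 171 V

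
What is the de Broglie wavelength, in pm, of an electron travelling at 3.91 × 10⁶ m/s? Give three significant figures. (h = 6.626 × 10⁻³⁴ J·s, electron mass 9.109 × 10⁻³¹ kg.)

p = mv = 9.109 × 10⁻³¹ × 3.91 × 10⁶ = 3.562 × 10⁻²⁴ kg·m/s.
λ = h/p = 6.626 × 10⁻³⁴ / 3.562 × 10⁻²⁴ = 1.86 × 10⁻¹⁰ m = 186 pm.

λ = 186 pm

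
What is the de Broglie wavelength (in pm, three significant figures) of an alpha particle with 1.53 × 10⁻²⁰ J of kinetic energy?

p = √(2mKE) = √(2 × 6.645 × 10⁻²⁷ × 1.530 × 10⁻²⁰) = 1.426 × 10⁻²³ kg·m/s.
λ = h/p = 6.626 × 10⁻³⁴ / 1.426 × 10⁻²³ = 4.65 × 10⁻¹¹ m = 46.5 pm.

λ = 46.5 pm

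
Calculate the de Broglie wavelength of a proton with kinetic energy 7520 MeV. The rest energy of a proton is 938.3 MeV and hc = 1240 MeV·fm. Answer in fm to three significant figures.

λ = 0.148 fm

Total energy E = KE + m₀c² = 7520 + 938.3 = 8458.3 MeV.
(pc)² = E² − (m₀c²)² = (8458.3)² − (938.3)² = 7.066 × 10⁷ MeV², so pc = 8406 MeV.
λ = hc/(pc) = 1240 MeV·fm / 8406 MeV = 0.148 fm.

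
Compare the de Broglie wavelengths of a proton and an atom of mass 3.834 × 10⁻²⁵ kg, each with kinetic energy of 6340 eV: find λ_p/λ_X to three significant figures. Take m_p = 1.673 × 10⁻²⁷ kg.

At fixed KE, p = √(2mKE) so λ = h/p ∝ 1/√m.
λ_p/λ_X = √(m_X/m_p) = √(3.834 × 10⁻²⁵/1.673 × 10⁻²⁷) = √(229.2) = 15.1.

λ_p/λ_X = 15.1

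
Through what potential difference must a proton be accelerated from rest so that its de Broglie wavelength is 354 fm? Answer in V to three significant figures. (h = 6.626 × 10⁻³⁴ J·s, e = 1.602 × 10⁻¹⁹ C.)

V = 6540 V

p = h/λ = 6.626 × 10⁻³⁴ / 3.540 × 10⁻¹³ = 1.872 × 10⁻²¹ kg·m/s.
KE = p²/(2m) = 1.047 × 10⁻¹⁵ J.
V = KE/e = 1.047 × 10⁻¹⁵ / (1.602 × 10⁻¹⁹) = 6540 V.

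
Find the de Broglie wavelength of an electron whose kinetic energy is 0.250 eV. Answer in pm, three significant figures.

λ = 2450 pm

KE = 0.250 eV = 4.005 × 10⁻²⁰ J.
p = √(2mKE) = √(2 × 9.109 × 10⁻³¹ × 4.005 × 10⁻²⁰) = 2.701 × 10⁻²⁵ kg·m/s.
λ = h/p = 6.626 × 10⁻³⁴ / 2.701 × 10⁻²⁵ = 2.45 × 10⁻⁹ m = 2450 pm.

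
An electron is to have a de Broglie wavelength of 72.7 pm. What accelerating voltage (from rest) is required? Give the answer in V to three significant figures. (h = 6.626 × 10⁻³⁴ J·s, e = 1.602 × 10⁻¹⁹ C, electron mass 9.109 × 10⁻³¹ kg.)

V = 285 V

p = h/λ = 6.626 × 10⁻³⁴ / 7.270 × 10⁻¹¹ = 9.114 × 10⁻²⁴ kg·m/s.
KE = p²/(2m) = 4.560 × 10⁻¹⁷ J.
V = KE/e = 4.560 × 10⁻¹⁷ / (1.602 × 10⁻¹⁹) = 285 V.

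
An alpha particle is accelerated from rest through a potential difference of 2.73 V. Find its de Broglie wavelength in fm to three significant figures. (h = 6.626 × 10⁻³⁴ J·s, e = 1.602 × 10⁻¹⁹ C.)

λ = 6150 fm

KE = 2eV = 2 × 1.602 × 10⁻¹⁹ × 2.730 = 8.747 × 10⁻¹⁹ J.
p = √(2mKE) = √(2 × 6.645 × 10⁻²⁷ × 8.747 × 10⁻¹⁹) = 1.078 × 10⁻²² kg·m/s.
λ = h/p = 6.626 × 10⁻³⁴ / 1.078 × 10⁻²² = 6.15 × 10⁻¹² m = 6150 fm.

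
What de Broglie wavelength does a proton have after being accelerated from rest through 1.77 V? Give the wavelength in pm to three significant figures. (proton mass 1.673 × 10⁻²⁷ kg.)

λ = 21.5 pm

KE = eV = 1.602 × 10⁻¹⁹ × 1.770 = 2.836 × 10⁻¹⁹ J.
p = √(2mKE) = √(2 × 1.673 × 10⁻²⁷ × 2.836 × 10⁻¹⁹) = 3.080 × 10⁻²³ kg·m/s.
λ = h/p = 6.626 × 10⁻³⁴ / 3.080 × 10⁻²³ = 2.15 × 10⁻¹¹ m = 21.5 pm.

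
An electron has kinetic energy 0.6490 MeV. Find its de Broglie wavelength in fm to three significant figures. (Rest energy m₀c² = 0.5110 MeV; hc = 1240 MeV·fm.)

Total energy E = KE + m₀c² = 0.6490 + 0.5110 = 1.1600 MeV.
(pc)² = E² − (m₀c²)² = (1.1600)² − (0.5110)² = 1.084 MeV², so pc = 1.041 MeV.
λ = hc/(pc) = 1240 MeV·fm / 1.041 MeV = 1190 fm.

λ = 1190 fm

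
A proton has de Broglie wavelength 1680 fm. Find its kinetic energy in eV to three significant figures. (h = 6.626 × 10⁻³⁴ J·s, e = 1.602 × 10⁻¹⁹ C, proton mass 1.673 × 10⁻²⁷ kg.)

KE = 290 eV

p = h/λ = 6.626 × 10⁻³⁴ / 1.680 × 10⁻¹² = 3.944 × 10⁻²² kg·m/s.
KE = p²/(2m) = (3.944 × 10⁻²²)² / (2 × 1.673 × 10⁻²⁷) = 4.649 × 10⁻¹⁷ J = 290 eV.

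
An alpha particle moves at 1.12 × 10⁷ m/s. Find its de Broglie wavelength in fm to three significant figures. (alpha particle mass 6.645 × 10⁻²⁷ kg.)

λ = 8.90 fm

p = mv = 6.645 × 10⁻²⁷ × 1.12 × 10⁷ = 7.442 × 10⁻²⁰ kg·m/s.
λ = h/p = 6.626 × 10⁻³⁴ / 7.442 × 10⁻²⁰ = 8.90 × 10⁻¹⁵ m = 8.90 fm.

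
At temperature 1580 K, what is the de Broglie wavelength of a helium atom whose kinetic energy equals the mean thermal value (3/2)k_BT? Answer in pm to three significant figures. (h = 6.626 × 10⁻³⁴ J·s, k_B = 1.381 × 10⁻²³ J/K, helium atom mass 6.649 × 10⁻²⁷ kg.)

λ = 31.8 pm

KE = (3/2)k_BT = 1.5 × 1.381 × 10⁻²³ × 1580 = 3.273 × 10⁻²⁰ J.
p = √(2mKE) = √(2 × 6.649 × 10⁻²⁷ × 3.273 × 10⁻²⁰) = 2.086 × 10⁻²³ kg·m/s.
λ = h/p = 3.18 × 10⁻¹¹ m = 31.8 pm.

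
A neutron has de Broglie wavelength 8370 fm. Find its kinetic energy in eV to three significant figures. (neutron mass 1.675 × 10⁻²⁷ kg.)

p = h/λ = 6.626 × 10⁻³⁴ / 8.370 × 10⁻¹² = 7.916 × 10⁻²³ kg·m/s.
KE = p²/(2m) = (7.916 × 10⁻²³)² / (2 × 1.675 × 10⁻²⁷) = 1.871 × 10⁻¹⁸ J = 11.7 eV.

KE = 11.7 eV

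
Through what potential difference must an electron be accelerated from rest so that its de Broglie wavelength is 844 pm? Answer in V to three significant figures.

p = h/λ = 6.626 × 10⁻³⁴ / 8.440 × 10⁻¹⁰ = 7.851 × 10⁻²⁵ kg·m/s.
KE = p²/(2m) = 3.383 × 10⁻¹⁹ J.
V = KE/e = 3.383 × 10⁻¹⁹ / (1.602 × 10⁻¹⁹) = 2.11 V.

V = 2.11 V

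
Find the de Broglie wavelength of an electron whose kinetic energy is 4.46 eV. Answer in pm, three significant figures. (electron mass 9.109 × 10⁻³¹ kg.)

KE = 4.46 eV = 7.145 × 10⁻¹⁹ J.
p = √(2mKE) = √(2 × 9.109 × 10⁻³¹ × 7.145 × 10⁻¹⁹) = 1.141 × 10⁻²⁴ kg·m/s.
λ = h/p = 6.626 × 10⁻³⁴ / 1.141 × 10⁻²⁴ = 5.81 × 10⁻¹⁰ m = 581 pm.

λ = 581 pm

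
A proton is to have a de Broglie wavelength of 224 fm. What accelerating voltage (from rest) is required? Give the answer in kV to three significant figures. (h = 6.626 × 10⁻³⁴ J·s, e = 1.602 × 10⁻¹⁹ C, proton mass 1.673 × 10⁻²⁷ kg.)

V = 16.3 kV

p = h/λ = 6.626 × 10⁻³⁴ / 2.240 × 10⁻¹³ = 2.958 × 10⁻²¹ kg·m/s.
KE = p²/(2m) = 2.615 × 10⁻¹⁵ J.
V = KE/e = 2.615 × 10⁻¹⁵ / (1.602 × 10⁻¹⁹) = 16.3 kV.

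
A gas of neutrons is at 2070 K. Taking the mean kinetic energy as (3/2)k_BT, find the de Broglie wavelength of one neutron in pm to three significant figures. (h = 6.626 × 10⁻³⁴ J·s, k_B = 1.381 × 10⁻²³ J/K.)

KE = (3/2)k_BT = 1.5 × 1.381 × 10⁻²³ × 2070 = 4.288 × 10⁻²⁰ J.
p = √(2mKE) = √(2 × 1.675 × 10⁻²⁷ × 4.288 × 10⁻²⁰) = 1.199 × 10⁻²³ kg·m/s.
λ = h/p = 5.53 × 10⁻¹¹ m = 55.3 pm.

λ = 55.3 pm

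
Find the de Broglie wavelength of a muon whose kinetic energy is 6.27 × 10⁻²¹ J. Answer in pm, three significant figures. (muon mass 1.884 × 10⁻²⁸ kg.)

p = √(2mKE) = √(2 × 1.884 × 10⁻²⁸ × 6.270 × 10⁻²¹) = 1.537 × 10⁻²⁴ kg·m/s.
λ = h/p = 6.626 × 10⁻³⁴ / 1.537 × 10⁻²⁴ = 4.31 × 10⁻¹⁰ m = 431 pm.

λ = 431 pm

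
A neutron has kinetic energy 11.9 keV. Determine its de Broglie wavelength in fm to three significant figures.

λ = 262 fm

KE = 11.9 keV = 1.906 × 10⁻¹⁵ J.
p = √(2mKE) = √(2 × 1.675 × 10⁻²⁷ × 1.906 × 10⁻¹⁵) = 2.527 × 10⁻²¹ kg·m/s.
λ = h/p = 6.626 × 10⁻³⁴ / 2.527 × 10⁻²¹ = 2.62 × 10⁻¹³ m = 262 fm.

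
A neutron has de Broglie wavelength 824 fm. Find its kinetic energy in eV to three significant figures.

KE = 1200 eV

p = h/λ = 6.626 × 10⁻³⁴ / 8.240 × 10⁻¹³ = 8.041 × 10⁻²² kg·m/s.
KE = p²/(2m) = (8.041 × 10⁻²²)² / (2 × 1.675 × 10⁻²⁷) = 1.930 × 10⁻¹⁶ J = 1200 eV.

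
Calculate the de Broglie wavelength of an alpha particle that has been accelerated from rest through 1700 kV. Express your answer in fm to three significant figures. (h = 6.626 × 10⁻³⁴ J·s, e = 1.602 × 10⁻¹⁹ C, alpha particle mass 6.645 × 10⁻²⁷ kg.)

KE = 2eV = 2 × 1.602 × 10⁻¹⁹ × 1.700 × 10⁶ = 5.447 × 10⁻¹³ J.
p = √(2mKE) = √(2 × 6.645 × 10⁻²⁷ × 5.447 × 10⁻¹³) = 8.508 × 10⁻²⁰ kg·m/s.
λ = h/p = 6.626 × 10⁻³⁴ / 8.508 × 10⁻²⁰ = 7.79 × 10⁻¹⁵ m = 7.79 fm.

λ = 7.79 fm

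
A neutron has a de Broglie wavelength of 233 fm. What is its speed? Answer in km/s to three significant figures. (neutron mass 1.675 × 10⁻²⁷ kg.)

v = 1700 km/s

p = h/λ = 6.626 × 10⁻³⁴ / 2.330 × 10⁻¹³ = 2.844 × 10⁻²¹ kg·m/s.
v = p/m = 2.844 × 10⁻²¹ / 1.675 × 10⁻²⁷ = 1.70 × 10⁶ m/s = 1700 km/s.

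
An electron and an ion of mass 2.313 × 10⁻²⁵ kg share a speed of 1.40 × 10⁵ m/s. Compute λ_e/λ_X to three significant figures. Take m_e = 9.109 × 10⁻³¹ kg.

λ_e/λ_X = 2.54 × 10⁵

At fixed v, p = mv so λ = h/(mv) ∝ 1/m.
λ_e/λ_X = m_X/m_e = 2.313 × 10⁻²⁵/9.109 × 10⁻³¹ = 2.54 × 10⁵.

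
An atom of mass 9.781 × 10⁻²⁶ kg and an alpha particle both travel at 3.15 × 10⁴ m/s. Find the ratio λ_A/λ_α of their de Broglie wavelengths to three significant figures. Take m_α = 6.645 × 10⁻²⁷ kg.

At fixed v, p = mv so λ = h/(mv) ∝ 1/m.
λ_A/λ_α = m_α/m_A = 6.645 × 10⁻²⁷/9.781 × 10⁻²⁶ = 0.0679.

λ_A/λ_α = 0.0679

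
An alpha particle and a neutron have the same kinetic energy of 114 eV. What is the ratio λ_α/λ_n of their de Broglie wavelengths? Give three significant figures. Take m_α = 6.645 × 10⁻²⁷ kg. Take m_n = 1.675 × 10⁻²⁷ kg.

λ_α/λ_n = 0.502

At fixed KE, p = √(2mKE) so λ = h/p ∝ 1/√m.
λ_α/λ_n = √(m_n/m_α) = √(1.675 × 10⁻²⁷/6.645 × 10⁻²⁷) = √(0.2521) = 0.502.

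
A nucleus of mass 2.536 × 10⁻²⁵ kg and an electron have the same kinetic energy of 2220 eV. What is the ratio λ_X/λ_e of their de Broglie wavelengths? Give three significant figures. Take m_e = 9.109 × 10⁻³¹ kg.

At fixed KE, p = √(2mKE) so λ = h/p ∝ 1/√m.
λ_X/λ_e = √(m_e/m_X) = √(9.109 × 10⁻³¹/2.536 × 10⁻²⁵) = √(3.592 × 10⁻⁶) = 1.90 × 10⁻³.

λ_X/λ_e = 1.90 × 10⁻³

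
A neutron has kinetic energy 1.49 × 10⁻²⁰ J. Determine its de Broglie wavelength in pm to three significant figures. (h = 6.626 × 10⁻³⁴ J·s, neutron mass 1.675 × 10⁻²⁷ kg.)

λ = 93.8 pm

p = √(2mKE) = √(2 × 1.675 × 10⁻²⁷ × 1.490 × 10⁻²⁰) = 7.065 × 10⁻²⁴ kg·m/s.
λ = h/p = 6.626 × 10⁻³⁴ / 7.065 × 10⁻²⁴ = 9.38 × 10⁻¹¹ m = 93.8 pm.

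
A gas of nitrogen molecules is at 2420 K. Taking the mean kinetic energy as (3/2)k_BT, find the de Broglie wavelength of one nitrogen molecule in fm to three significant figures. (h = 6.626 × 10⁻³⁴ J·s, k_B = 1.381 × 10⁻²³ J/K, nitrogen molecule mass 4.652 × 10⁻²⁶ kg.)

KE = (3/2)k_BT = 1.5 × 1.381 × 10⁻²³ × 2420 = 5.013 × 10⁻²⁰ J.
p = √(2mKE) = √(2 × 4.652 × 10⁻²⁶ × 5.013 × 10⁻²⁰) = 6.829 × 10⁻²³ kg·m/s.
λ = h/p = 9.70 × 10⁻¹² m = 9700 fm.

λ = 9700 fm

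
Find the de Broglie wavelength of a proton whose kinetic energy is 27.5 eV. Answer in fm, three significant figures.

KE = 27.5 eV = 4.406 × 10⁻¹⁸ J.
p = √(2mKE) = √(2 × 1.673 × 10⁻²⁷ × 4.406 × 10⁻¹⁸) = 1.214 × 10⁻²² kg·m/s.
λ = h/p = 6.626 × 10⁻³⁴ / 1.214 × 10⁻²² = 5.46 × 10⁻¹² m = 5460 fm.

λ = 5460 fm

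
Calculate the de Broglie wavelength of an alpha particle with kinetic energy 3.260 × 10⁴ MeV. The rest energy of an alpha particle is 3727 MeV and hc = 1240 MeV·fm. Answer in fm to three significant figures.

λ = 0.0343 fm

Total energy E = KE + m₀c² = 3.260 × 10⁴ + 3727 = 36327 MeV.
(pc)² = E² − (m₀c²)² = (36327)² − (3727)² = 1.306 × 10⁹ MeV², so pc = 3.614 × 10⁴ MeV.
λ = hc/(pc) = 1240 MeV·fm / 3.614 × 10⁴ MeV = 0.0343 fm.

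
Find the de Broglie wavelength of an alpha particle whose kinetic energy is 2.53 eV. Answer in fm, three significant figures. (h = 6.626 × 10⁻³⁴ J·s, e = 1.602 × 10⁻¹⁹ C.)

KE = 2.53 eV = 4.053 × 10⁻¹⁹ J.
p = √(2mKE) = √(2 × 6.645 × 10⁻²⁷ × 4.053 × 10⁻¹⁹) = 7.339 × 10⁻²³ kg·m/s.
λ = h/p = 6.626 × 10⁻³⁴ / 7.339 × 10⁻²³ = 9.03 × 10⁻¹² m = 9030 fm.

λ = 9030 fm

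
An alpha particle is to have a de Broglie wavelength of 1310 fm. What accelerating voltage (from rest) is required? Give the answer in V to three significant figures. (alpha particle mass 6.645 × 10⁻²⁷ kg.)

p = h/λ = 6.626 × 10⁻³⁴ / 1.310 × 10⁻¹² = 5.058 × 10⁻²² kg·m/s.
KE = p²/(2m) = 1.925 × 10⁻¹⁷ J.
V = KE/2e = 1.925 × 10⁻¹⁷ / (2 × 1.602 × 10⁻¹⁹) = 60.1 V.

V = 60.1 V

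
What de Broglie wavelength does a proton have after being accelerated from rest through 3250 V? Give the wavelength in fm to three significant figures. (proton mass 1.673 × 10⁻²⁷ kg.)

λ = 502 fm

KE = eV = 1.602 × 10⁻¹⁹ × 3250 = 5.207 × 10⁻¹⁶ J.
p = √(2mKE) = √(2 × 1.673 × 10⁻²⁷ × 5.207 × 10⁻¹⁶) = 1.320 × 10⁻²¹ kg·m/s.
λ = h/p = 6.626 × 10⁻³⁴ / 1.320 × 10⁻²¹ = 5.02 × 10⁻¹³ m = 502 fm.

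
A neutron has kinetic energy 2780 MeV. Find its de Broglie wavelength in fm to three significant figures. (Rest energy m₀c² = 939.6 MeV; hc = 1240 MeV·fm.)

Total energy E = KE + m₀c² = 2780 + 939.6 = 3719.6 MeV.
(pc)² = E² − (m₀c²)² = (3719.6)² − (939.6)² = 1.295 × 10⁷ MeV², so pc = 3599 MeV.
λ = hc/(pc) = 1240 MeV·fm / 3599 MeV = 0.345 fm.

λ = 0.345 fm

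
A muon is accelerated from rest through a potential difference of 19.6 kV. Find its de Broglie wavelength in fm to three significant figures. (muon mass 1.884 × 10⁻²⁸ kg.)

λ = 609 fm

KE = eV = 1.602 × 10⁻¹⁹ × 1.960 × 10⁴ = 3.140 × 10⁻¹⁵ J.
p = √(2mKE) = √(2 × 1.884 × 10⁻²⁸ × 3.140 × 10⁻¹⁵) = 1.088 × 10⁻²¹ kg·m/s.
λ = h/p = 6.626 × 10⁻³⁴ / 1.088 × 10⁻²¹ = 6.09 × 10⁻¹³ m = 609 fm.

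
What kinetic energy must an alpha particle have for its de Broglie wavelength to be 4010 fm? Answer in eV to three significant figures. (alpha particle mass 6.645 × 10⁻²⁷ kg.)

KE = 12.8 eV

p = h/λ = 6.626 × 10⁻³⁴ / 4.010 × 10⁻¹² = 1.652 × 10⁻²² kg·m/s.
KE = p²/(2m) = (1.652 × 10⁻²²)² / (2 × 6.645 × 10⁻²⁷) = 2.054 × 10⁻¹⁸ J = 12.8 eV.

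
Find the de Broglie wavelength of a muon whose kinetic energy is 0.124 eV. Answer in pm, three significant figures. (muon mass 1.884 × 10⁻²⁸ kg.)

λ = 242 pm

KE = 0.124 eV = 1.986 × 10⁻²⁰ J.
p = √(2mKE) = √(2 × 1.884 × 10⁻²⁸ × 1.986 × 10⁻²⁰) = 2.736 × 10⁻²⁴ kg·m/s.
λ = h/p = 6.626 × 10⁻³⁴ / 2.736 × 10⁻²⁴ = 2.42 × 10⁻¹⁰ m = 242 pm.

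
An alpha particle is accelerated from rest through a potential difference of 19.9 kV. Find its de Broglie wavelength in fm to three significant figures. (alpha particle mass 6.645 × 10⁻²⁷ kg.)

λ = 72.0 fm

KE = 2eV = 2 × 1.602 × 10⁻¹⁹ × 1.990 × 10⁴ = 6.376 × 10⁻¹⁵ J.
p = √(2mKE) = √(2 × 6.645 × 10⁻²⁷ × 6.376 × 10⁻¹⁵) = 9.205 × 10⁻²¹ kg·m/s.
λ = h/p = 6.626 × 10⁻³⁴ / 9.205 × 10⁻²¹ = 7.20 × 10⁻¹⁴ m = 72.0 fm.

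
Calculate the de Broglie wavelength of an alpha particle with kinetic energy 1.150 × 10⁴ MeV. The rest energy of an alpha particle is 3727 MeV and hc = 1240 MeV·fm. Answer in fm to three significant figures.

Total energy E = KE + m₀c² = 1.150 × 10⁴ + 3727 = 15227 MeV.
(pc)² = E² − (m₀c²)² = (15227)² − (3727)² = 2.180 × 10⁸ MeV², so pc = 1.476 × 10⁴ MeV.
λ = hc/(pc) = 1240 MeV·fm / 1.476 × 10⁴ MeV = 0.0840 fm.

λ = 0.0840 fm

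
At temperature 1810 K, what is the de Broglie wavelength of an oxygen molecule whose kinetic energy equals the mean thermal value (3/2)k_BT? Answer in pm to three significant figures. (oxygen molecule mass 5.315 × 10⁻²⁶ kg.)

λ = 10.5 pm

KE = (3/2)k_BT = 1.5 × 1.381 × 10⁻²³ × 1810 = 3.749 × 10⁻²⁰ J.
p = √(2mKE) = √(2 × 5.315 × 10⁻²⁶ × 3.749 × 10⁻²⁰) = 6.313 × 10⁻²³ kg·m/s.
λ = h/p = 1.05 × 10⁻¹¹ m = 10.5 pm.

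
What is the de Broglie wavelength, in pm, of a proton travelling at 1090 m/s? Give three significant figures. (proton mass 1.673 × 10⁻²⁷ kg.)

p = mv = 1.673 × 10⁻²⁷ × 1090 = 1.824 × 10⁻²⁴ kg·m/s.
λ = h/p = 6.626 × 10⁻³⁴ / 1.824 × 10⁻²⁴ = 3.63 × 10⁻¹⁰ m = 363 pm.

λ = 363 pm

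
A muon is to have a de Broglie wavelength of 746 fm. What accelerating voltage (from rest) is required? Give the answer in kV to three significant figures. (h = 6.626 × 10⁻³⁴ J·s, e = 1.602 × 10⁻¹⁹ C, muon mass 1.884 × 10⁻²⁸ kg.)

p = h/λ = 6.626 × 10⁻³⁴ / 7.460 × 10⁻¹³ = 8.882 × 10⁻²² kg·m/s.
KE = p²/(2m) = 2.094 × 10⁻¹⁵ J.
V = KE/e = 2.094 × 10⁻¹⁵ / (1.602 × 10⁻¹⁹) = 13.1 kV.

V = 13.1 kV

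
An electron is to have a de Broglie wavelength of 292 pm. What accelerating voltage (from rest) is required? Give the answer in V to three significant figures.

V = 17.6 V

p = h/λ = 6.626 × 10⁻³⁴ / 2.920 × 10⁻¹⁰ = 2.269 × 10⁻²⁴ kg·m/s.
KE = p²/(2m) = 2.826 × 10⁻¹⁸ J.
V = KE/e = 2.826 × 10⁻¹⁸ / (1.602 × 10⁻¹⁹) = 17.6 V.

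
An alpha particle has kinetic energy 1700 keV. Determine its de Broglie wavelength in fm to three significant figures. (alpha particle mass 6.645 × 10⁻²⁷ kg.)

λ = 11.0 fm

KE = 1700 keV = 2.723 × 10⁻¹³ J.
p = √(2mKE) = √(2 × 6.645 × 10⁻²⁷ × 2.723 × 10⁻¹³) = 6.016 × 10⁻²⁰ kg·m/s.
λ = h/p = 6.626 × 10⁻³⁴ / 6.016 × 10⁻²⁰ = 1.10 × 10⁻¹⁴ m = 11.0 fm.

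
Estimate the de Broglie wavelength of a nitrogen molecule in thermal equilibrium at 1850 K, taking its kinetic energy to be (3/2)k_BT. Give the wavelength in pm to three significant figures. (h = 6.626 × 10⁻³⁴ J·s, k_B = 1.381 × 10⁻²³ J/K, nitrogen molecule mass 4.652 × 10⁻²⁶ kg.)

KE = (3/2)k_BT = 1.5 × 1.381 × 10⁻²³ × 1850 = 3.832 × 10⁻²⁰ J.
p = √(2mKE) = √(2 × 4.652 × 10⁻²⁶ × 3.832 × 10⁻²⁰) = 5.971 × 10⁻²³ kg·m/s.
λ = h/p = 1.11 × 10⁻¹¹ m = 11.1 pm.

λ = 11.1 pm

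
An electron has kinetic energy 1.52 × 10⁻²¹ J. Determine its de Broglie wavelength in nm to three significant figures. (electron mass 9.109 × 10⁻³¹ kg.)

p = √(2mKE) = √(2 × 9.109 × 10⁻³¹ × 1.520 × 10⁻²¹) = 5.262 × 10⁻²⁶ kg·m/s.
λ = h/p = 6.626 × 10⁻³⁴ / 5.262 × 10⁻²⁶ = 1.26 × 10⁻⁸ m = 12.6 nm.

λ = 12.6 nm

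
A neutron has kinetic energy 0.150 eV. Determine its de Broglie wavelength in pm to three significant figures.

KE = 0.150 eV = 2.403 × 10⁻²⁰ J.
p = √(2mKE) = √(2 × 1.675 × 10⁻²⁷ × 2.403 × 10⁻²⁰) = 8.972 × 10⁻²⁴ kg·m/s.
λ = h/p = 6.626 × 10⁻³⁴ / 8.972 × 10⁻²⁴ = 7.39 × 10⁻¹¹ m = 73.9 pm.

λ = 73.9 pm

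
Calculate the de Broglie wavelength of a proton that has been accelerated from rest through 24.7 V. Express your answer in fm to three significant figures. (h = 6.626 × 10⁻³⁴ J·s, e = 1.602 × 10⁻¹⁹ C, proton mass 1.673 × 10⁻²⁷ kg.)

KE = eV = 1.602 × 10⁻¹⁹ × 24.70 = 3.957 × 10⁻¹⁸ J.
p = √(2mKE) = √(2 × 1.673 × 10⁻²⁷ × 3.957 × 10⁻¹⁸) = 1.151 × 10⁻²² kg·m/s.
λ = h/p = 6.626 × 10⁻³⁴ / 1.151 × 10⁻²² = 5.76 × 10⁻¹² m = 5760 fm.

λ = 5760 fm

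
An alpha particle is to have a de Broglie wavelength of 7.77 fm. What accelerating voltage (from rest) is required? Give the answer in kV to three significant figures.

V = 1710 kV

p = h/λ = 6.626 × 10⁻³⁴ / 7.770 × 10⁻¹⁵ = 8.528 × 10⁻²⁰ kg·m/s.
KE = p²/(2m) = 5.472 × 10⁻¹³ J.
V = KE/2e = 5.472 × 10⁻¹³ / (2 × 1.602 × 10⁻¹⁹) = 1710 kV.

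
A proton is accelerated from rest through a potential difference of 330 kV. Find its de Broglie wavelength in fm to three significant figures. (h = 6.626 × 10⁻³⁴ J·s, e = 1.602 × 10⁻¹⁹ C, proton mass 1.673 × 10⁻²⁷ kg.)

λ = 49.8 fm

KE = eV = 1.602 × 10⁻¹⁹ × 3.300 × 10⁵ = 5.287 × 10⁻¹⁴ J.
p = √(2mKE) = √(2 × 1.673 × 10⁻²⁷ × 5.287 × 10⁻¹⁴) = 1.330 × 10⁻²⁰ kg·m/s.
λ = h/p = 6.626 × 10⁻³⁴ / 1.330 × 10⁻²⁰ = 4.98 × 10⁻¹⁴ m = 49.8 fm.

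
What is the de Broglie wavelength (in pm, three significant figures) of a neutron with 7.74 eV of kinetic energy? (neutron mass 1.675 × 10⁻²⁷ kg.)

KE = 7.74 eV = 1.240 × 10⁻¹⁸ J.
p = √(2mKE) = √(2 × 1.675 × 10⁻²⁷ × 1.240 × 10⁻¹⁸) = 6.445 × 10⁻²³ kg·m/s.
λ = h/p = 6.626 × 10⁻³⁴ / 6.445 × 10⁻²³ = 1.03 × 10⁻¹¹ m = 10.3 pm.

λ = 10.3 pm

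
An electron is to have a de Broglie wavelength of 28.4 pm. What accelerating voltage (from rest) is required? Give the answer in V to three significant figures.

V = 1870 V

p = h/λ = 6.626 × 10⁻³⁴ / 2.840 × 10⁻¹¹ = 2.333 × 10⁻²³ kg·m/s.
KE = p²/(2m) = 2.988 × 10⁻¹⁶ J.
V = KE/e = 2.988 × 10⁻¹⁶ / (1.602 × 10⁻¹⁹) = 1870 V.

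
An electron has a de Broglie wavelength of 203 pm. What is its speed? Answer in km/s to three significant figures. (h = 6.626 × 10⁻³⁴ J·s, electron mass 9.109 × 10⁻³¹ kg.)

v = 3580 km/s

p = h/λ = 6.626 × 10⁻³⁴ / 2.030 × 10⁻¹⁰ = 3.264 × 10⁻²⁴ kg·m/s.
v = p/m = 3.264 × 10⁻²⁴ / 9.109 × 10⁻³¹ = 3.58 × 10⁶ m/s = 3580 km/s.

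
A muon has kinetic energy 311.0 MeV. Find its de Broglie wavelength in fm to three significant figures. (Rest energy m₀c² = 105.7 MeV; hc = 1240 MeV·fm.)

Total energy E = KE + m₀c² = 311.0 + 105.7 = 416.7 MeV.
(pc)² = E² − (m₀c²)² = (416.7)² − (105.7)² = 1.625 × 10⁵ MeV², so pc = 403.1 MeV.
λ = hc/(pc) = 1240 MeV·fm / 403.1 MeV = 3.08 fm.

λ = 3.08 fm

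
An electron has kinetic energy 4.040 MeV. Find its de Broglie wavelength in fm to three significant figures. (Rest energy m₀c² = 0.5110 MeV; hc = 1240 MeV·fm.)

Total energy E = KE + m₀c² = 4.040 + 0.5110 = 4.5510 MeV.
(pc)² = E² − (m₀c²)² = (4.5510)² − (0.5110)² = 20.45 MeV², so pc = 4.522 MeV.
λ = hc/(pc) = 1240 MeV·fm / 4.522 MeV = 274 fm.

λ = 274 fm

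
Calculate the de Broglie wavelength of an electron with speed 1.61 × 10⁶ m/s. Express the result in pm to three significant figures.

p = mv = 9.109 × 10⁻³¹ × 1.61 × 10⁶ = 1.467 × 10⁻²⁴ kg·m/s.
λ = h/p = 6.626 × 10⁻³⁴ / 1.467 × 10⁻²⁴ = 4.52 × 10⁻¹⁰ m = 452 pm.

λ = 452 pm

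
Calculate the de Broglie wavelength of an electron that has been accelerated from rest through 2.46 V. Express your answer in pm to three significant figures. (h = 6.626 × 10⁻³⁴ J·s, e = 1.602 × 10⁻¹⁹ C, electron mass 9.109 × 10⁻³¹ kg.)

λ = 782 pm

KE = eV = 1.602 × 10⁻¹⁹ × 2.460 = 3.941 × 10⁻¹⁹ J.
p = √(2mKE) = √(2 × 9.109 × 10⁻³¹ × 3.941 × 10⁻¹⁹) = 8.473 × 10⁻²⁵ kg·m/s.
λ = h/p = 6.626 × 10⁻³⁴ / 8.473 × 10⁻²⁵ = 7.82 × 10⁻¹⁰ m = 782 pm.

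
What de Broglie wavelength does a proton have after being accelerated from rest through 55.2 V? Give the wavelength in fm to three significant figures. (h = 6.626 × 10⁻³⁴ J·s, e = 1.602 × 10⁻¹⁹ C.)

KE = eV = 1.602 × 10⁻¹⁹ × 55.20 = 8.843 × 10⁻¹⁸ J.
p = √(2mKE) = √(2 × 1.673 × 10⁻²⁷ × 8.843 × 10⁻¹⁸) = 1.720 × 10⁻²² kg·m/s.
λ = h/p = 6.626 × 10⁻³⁴ / 1.720 × 10⁻²² = 3.85 × 10⁻¹² m = 3850 fm.

λ = 3850 fm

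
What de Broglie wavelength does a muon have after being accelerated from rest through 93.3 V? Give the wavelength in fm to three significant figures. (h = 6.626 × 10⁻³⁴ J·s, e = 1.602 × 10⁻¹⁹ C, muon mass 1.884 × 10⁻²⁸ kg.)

λ = 8830 fm

KE = eV = 1.602 × 10⁻¹⁹ × 93.30 = 1.495 × 10⁻¹⁷ J.
p = √(2mKE) = √(2 × 1.884 × 10⁻²⁸ × 1.495 × 10⁻¹⁷) = 7.505 × 10⁻²³ kg·m/s.
λ = h/p = 6.626 × 10⁻³⁴ / 7.505 × 10⁻²³ = 8.83 × 10⁻¹² m = 8830 fm.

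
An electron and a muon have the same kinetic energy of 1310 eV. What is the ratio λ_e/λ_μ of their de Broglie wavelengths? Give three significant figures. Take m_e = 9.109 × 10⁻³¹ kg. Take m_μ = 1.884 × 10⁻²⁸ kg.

At fixed KE, p = √(2mKE) so λ = h/p ∝ 1/√m.
λ_e/λ_μ = √(m_μ/m_e) = √(1.884 × 10⁻²⁸/9.109 × 10⁻³¹) = √(206.8) = 14.4.

λ_e/λ_μ = 14.4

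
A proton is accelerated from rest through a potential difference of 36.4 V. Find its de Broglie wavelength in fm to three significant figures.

λ = 4740 fm

KE = eV = 1.602 × 10⁻¹⁹ × 36.40 = 5.831 × 10⁻¹⁸ J.
p = √(2mKE) = √(2 × 1.673 × 10⁻²⁷ × 5.831 × 10⁻¹⁸) = 1.397 × 10⁻²² kg·m/s.
λ = h/p = 6.626 × 10⁻³⁴ / 1.397 × 10⁻²² = 4.74 × 10⁻¹² m = 4740 fm.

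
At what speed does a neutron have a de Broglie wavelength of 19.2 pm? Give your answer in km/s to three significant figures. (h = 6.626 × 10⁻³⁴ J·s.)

p = h/λ = 6.626 × 10⁻³⁴ / 1.920 × 10⁻¹¹ = 3.451 × 10⁻²³ kg·m/s.
v = p/m = 3.451 × 10⁻²³ / 1.675 × 10⁻²⁷ = 2.06 × 10⁴ m/s = 20.6 km/s.

v = 20.6 km/s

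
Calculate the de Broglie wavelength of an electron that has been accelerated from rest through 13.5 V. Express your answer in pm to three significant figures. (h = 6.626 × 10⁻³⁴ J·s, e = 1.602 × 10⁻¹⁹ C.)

KE = eV = 1.602 × 10⁻¹⁹ × 13.50 = 2.163 × 10⁻¹⁸ J.
p = √(2mKE) = √(2 × 9.109 × 10⁻³¹ × 2.163 × 10⁻¹⁸) = 1.985 × 10⁻²⁴ kg·m/s.
λ = h/p = 6.626 × 10⁻³⁴ / 1.985 × 10⁻²⁴ = 3.34 × 10⁻¹⁰ m = 334 pm.

λ = 334 pm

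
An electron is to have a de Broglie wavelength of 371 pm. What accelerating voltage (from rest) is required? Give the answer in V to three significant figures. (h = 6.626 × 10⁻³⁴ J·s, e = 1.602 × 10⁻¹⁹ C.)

V = 10.9 V

p = h/λ = 6.626 × 10⁻³⁴ / 3.710 × 10⁻¹⁰ = 1.786 × 10⁻²⁴ kg·m/s.
KE = p²/(2m) = 1.751 × 10⁻¹⁸ J.
V = KE/e = 1.751 × 10⁻¹⁸ / (1.602 × 10⁻¹⁹) = 10.9 V.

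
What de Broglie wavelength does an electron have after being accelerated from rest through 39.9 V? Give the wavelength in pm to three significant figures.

λ = 194 pm

KE = eV = 1.602 × 10⁻¹⁹ × 39.90 = 6.392 × 10⁻¹⁸ J.
p = √(2mKE) = √(2 × 9.109 × 10⁻³¹ × 6.392 × 10⁻¹⁸) = 3.412 × 10⁻²⁴ kg·m/s.
λ = h/p = 6.626 × 10⁻³⁴ / 3.412 × 10⁻²⁴ = 1.94 × 10⁻¹⁰ m = 194 pm.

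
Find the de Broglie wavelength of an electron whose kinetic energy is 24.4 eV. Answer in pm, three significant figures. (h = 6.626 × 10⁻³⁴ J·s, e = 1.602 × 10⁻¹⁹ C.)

λ = 248 pm

KE = 24.4 eV = 3.909 × 10⁻¹⁸ J.
p = √(2mKE) = √(2 × 9.109 × 10⁻³¹ × 3.909 × 10⁻¹⁸) = 2.669 × 10⁻²⁴ kg·m/s.
λ = h/p = 6.626 × 10⁻³⁴ / 2.669 × 10⁻²⁴ = 2.48 × 10⁻¹⁰ m = 248 pm.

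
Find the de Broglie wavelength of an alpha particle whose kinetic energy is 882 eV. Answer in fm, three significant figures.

KE = 882 eV = 1.413 × 10⁻¹⁶ J.
p = √(2mKE) = √(2 × 6.645 × 10⁻²⁷ × 1.413 × 10⁻¹⁶) = 1.370 × 10⁻²¹ kg·m/s.
λ = h/p = 6.626 × 10⁻³⁴ / 1.370 × 10⁻²¹ = 4.84 × 10⁻¹³ m = 484 fm.

λ = 484 fm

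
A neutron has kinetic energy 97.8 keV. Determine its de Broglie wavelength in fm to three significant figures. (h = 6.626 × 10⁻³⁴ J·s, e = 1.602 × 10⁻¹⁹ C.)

KE = 97.8 keV = 1.567 × 10⁻¹⁴ J.
p = √(2mKE) = √(2 × 1.675 × 10⁻²⁷ × 1.567 × 10⁻¹⁴) = 7.245 × 10⁻²¹ kg·m/s.
λ = h/p = 6.626 × 10⁻³⁴ / 7.245 × 10⁻²¹ = 9.15 × 10⁻¹⁴ m = 91.5 fm.

λ = 91.5 fm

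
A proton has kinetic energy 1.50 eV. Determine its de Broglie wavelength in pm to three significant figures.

KE = 1.50 eV = 2.403 × 10⁻¹⁹ J.
p = √(2mKE) = √(2 × 1.673 × 10⁻²⁷ × 2.403 × 10⁻¹⁹) = 2.836 × 10⁻²³ kg·m/s.
λ = h/p = 6.626 × 10⁻³⁴ / 2.836 × 10⁻²³ = 2.34 × 10⁻¹¹ m = 23.4 pm.

λ = 23.4 pm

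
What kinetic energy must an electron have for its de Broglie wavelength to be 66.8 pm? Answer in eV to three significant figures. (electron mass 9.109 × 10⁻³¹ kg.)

p = h/λ = 6.626 × 10⁻³⁴ / 6.680 × 10⁻¹¹ = 9.919 × 10⁻²⁴ kg·m/s.
KE = p²/(2m) = (9.919 × 10⁻²⁴)² / (2 × 9.109 × 10⁻³¹) = 5.401 × 10⁻¹⁷ J = 337 eV.

KE = 337 eV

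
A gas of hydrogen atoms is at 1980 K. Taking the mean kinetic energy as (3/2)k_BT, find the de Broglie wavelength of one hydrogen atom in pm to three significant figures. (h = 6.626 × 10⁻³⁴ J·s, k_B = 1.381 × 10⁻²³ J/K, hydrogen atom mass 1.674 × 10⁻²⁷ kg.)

λ = 56.5 pm

KE = (3/2)k_BT = 1.5 × 1.381 × 10⁻²³ × 1980 = 4.102 × 10⁻²⁰ J.
p = √(2mKE) = √(2 × 1.674 × 10⁻²⁷ × 4.102 × 10⁻²⁰) = 1.172 × 10⁻²³ kg·m/s.
λ = h/p = 5.65 × 10⁻¹¹ m = 56.5 pm.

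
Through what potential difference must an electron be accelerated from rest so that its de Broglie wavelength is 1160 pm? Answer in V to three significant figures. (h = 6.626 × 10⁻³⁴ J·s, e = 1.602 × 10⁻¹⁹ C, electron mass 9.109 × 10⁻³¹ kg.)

p = h/λ = 6.626 × 10⁻³⁴ / 1.160 × 10⁻⁹ = 5.712 × 10⁻²⁵ kg·m/s.
KE = p²/(2m) = 1.791 × 10⁻¹⁹ J.
V = KE/e = 1.791 × 10⁻¹⁹ / (1.602 × 10⁻¹⁹) = 1.12 V.

V = 1.12 V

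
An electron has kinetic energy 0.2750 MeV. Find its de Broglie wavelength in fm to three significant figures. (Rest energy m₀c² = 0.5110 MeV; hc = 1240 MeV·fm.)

Total energy E = KE + m₀c² = 0.2750 + 0.5110 = 0.7860 MeV.
(pc)² = E² − (m₀c²)² = (0.7860)² − (0.5110)² = 0.3567 MeV², so pc = 0.5972 MeV.
λ = hc/(pc) = 1240 MeV·fm / 0.5972 MeV = 2080 fm.

λ = 2080 fm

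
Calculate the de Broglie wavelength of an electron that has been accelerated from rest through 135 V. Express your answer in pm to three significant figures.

KE = eV = 1.602 × 10⁻¹⁹ × 135.0 = 2.163 × 10⁻¹⁷ J.
p = √(2mKE) = √(2 × 9.109 × 10⁻³¹ × 2.163 × 10⁻¹⁷) = 6.277 × 10⁻²⁴ kg·m/s.
λ = h/p = 6.626 × 10⁻³⁴ / 6.277 × 10⁻²⁴ = 1.06 × 10⁻¹⁰ m = 106 pm.

λ = 106 pm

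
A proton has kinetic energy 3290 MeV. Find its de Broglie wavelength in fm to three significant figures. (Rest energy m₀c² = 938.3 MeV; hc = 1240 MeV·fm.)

Total energy E = KE + m₀c² = 3290 + 938.3 = 4228.3 MeV.
(pc)² = E² − (m₀c²)² = (4228.3)² − (938.3)² = 1.700 × 10⁷ MeV², so pc = 4123 MeV.
λ = hc/(pc) = 1240 MeV·fm / 4123 MeV = 0.301 fm.

λ = 0.301 fm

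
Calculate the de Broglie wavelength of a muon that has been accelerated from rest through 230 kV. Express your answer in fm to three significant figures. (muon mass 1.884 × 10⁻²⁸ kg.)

λ = 178 fm

KE = eV = 1.602 × 10⁻¹⁹ × 2.300 × 10⁵ = 3.685 × 10⁻¹⁴ J.
p = √(2mKE) = √(2 × 1.884 × 10⁻²⁸ × 3.685 × 10⁻¹⁴) = 3.726 × 10⁻²¹ kg·m/s.
λ = h/p = 6.626 × 10⁻³⁴ / 3.726 × 10⁻²¹ = 1.78 × 10⁻¹³ m = 178 fm.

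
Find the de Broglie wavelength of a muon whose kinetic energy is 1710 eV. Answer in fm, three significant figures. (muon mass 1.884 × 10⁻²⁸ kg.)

KE = 1710 eV = 2.739 × 10⁻¹⁶ J.
p = √(2mKE) = √(2 × 1.884 × 10⁻²⁸ × 2.739 × 10⁻¹⁶) = 3.213 × 10⁻²² kg·m/s.
λ = h/p = 6.626 × 10⁻³⁴ / 3.213 × 10⁻²² = 2.06 × 10⁻¹² m = 2060 fm.

λ = 2060 fm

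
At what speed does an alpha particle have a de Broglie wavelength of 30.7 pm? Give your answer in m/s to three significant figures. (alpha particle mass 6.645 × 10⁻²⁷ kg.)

v = 3250 m/s

p = h/λ = 6.626 × 10⁻³⁴ / 3.070 × 10⁻¹¹ = 2.158 × 10⁻²³ kg·m/s.
v = p/m = 2.158 × 10⁻²³ / 6.645 × 10⁻²⁷ = 3.25 × 10³ m/s = 3250 m/s.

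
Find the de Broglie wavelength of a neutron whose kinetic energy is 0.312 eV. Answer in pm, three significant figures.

KE = 0.312 eV = 4.998 × 10⁻²⁰ J.
p = √(2mKE) = √(2 × 1.675 × 10⁻²⁷ × 4.998 × 10⁻²⁰) = 1.294 × 10⁻²³ kg·m/s.
λ = h/p = 6.626 × 10⁻³⁴ / 1.294 × 10⁻²³ = 5.12 × 10⁻¹¹ m = 51.2 pm.

λ = 51.2 pm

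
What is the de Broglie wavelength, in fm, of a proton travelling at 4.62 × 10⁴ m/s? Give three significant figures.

p = mv = 1.673 × 10⁻²⁷ × 4.62 × 10⁴ = 7.729 × 10⁻²³ kg·m/s.
λ = h/p = 6.626 × 10⁻³⁴ / 7.729 × 10⁻²³ = 8.57 × 10⁻¹² m = 8570 fm.

λ = 8570 fm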